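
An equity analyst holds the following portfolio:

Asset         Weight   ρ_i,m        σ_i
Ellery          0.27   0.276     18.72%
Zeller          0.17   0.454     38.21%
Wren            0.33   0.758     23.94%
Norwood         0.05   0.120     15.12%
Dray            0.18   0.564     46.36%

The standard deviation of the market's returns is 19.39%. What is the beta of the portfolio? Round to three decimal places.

0.780

β_Ellery = 0.276 × 18.72% / 19.39% = 0.2665
β_Zeller = 0.454 × 38.21% / 19.39% = 0.8947
β_Wren = 0.758 × 23.94% / 19.39% = 0.9359
β_Norwood = 0.120 × 15.12% / 19.39% = 0.0936
β_Dray = 0.564 × 46.36% / 19.39% = 1.3485
β_P = Σ w_i β_i = 0.27×0.2665 + 0.17×0.8947 + 0.33×0.9359 + 0.05×0.0936 + 0.18×1.3485 = 0.7803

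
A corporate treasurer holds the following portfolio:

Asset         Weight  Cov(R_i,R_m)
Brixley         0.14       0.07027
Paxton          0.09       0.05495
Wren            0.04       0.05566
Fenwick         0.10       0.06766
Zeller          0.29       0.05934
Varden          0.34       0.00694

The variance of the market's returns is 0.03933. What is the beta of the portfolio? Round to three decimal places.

β_Brixley = 0.07027 / 0.03933 = 1.7867
β_Paxton = 0.05495 / 0.03933 = 1.3972
β_Wren = 0.05566 / 0.03933 = 1.4152
β_Fenwick = 0.06766 / 0.03933 = 1.7203
β_Zeller = 0.05934 / 0.03933 = 1.5088
β_Varden = 0.00694 / 0.03933 = 0.1765
β_P = Σ w_i β_i = 0.14×1.7867 + 0.09×1.3972 + 0.04×1.4152 + 0.10×1.7203 + 0.29×1.5088 + 0.34×0.1765 = 1.1021

1.102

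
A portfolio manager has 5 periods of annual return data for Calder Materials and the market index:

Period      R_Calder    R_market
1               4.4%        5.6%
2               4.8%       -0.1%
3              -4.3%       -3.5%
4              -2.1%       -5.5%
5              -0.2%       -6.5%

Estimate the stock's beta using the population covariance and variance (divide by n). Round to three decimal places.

0.596

Mean R_i = (4.4 + 4.8 − 4.3 − 2.1 − 0.2) / 5 = 0.5200%
Mean R_m = (5.6 − 0.1 − 3.5 − 5.5 − 6.5) / 5 = -2.0000%
Σ(R_i − R̄_i)(R_m − R̄_m) = 57.2600  ⇒  Cov = 57.2600 / 5 = 11.4520
Σ(R_m − R̄_m)² = 96.1200  ⇒  Var(R_m) = 96.1200 / 5 = 19.2240
β = Cov / Var(R_m) = 11.4520 / 19.2240 = 0.5957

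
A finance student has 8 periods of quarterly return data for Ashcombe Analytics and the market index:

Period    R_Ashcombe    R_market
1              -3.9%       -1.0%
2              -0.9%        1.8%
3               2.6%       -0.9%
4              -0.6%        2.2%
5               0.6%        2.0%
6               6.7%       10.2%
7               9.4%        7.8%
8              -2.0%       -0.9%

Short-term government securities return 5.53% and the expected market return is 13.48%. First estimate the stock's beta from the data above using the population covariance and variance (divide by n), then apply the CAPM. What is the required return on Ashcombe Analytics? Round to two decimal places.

Mean R_i = (-3.9 − 0.9 + 2.6 − 0.6 + 0.6 + 6.7 + 9.4 − 2.0) / 8 = 1.4875%
Mean R_m = (-1.0 + 1.8 − 0.9 + 2.2 + 2.0 + 10.2 + 7.8 − 0.9) / 8 = 2.6500%
Σ(R_i − R̄_i)(R_m − R̄_m) = 111.7450  ⇒  Cov = 111.7450 / 8 = 13.9681
Σ(R_m − R̄_m)² = 123.4000  ⇒  Var(R_m) = 123.4000 / 8 = 15.4250
β = Cov / Var(R_m) = 13.9681 / 15.4250 = 0.9055
MRP = 13.48% − 5.53% = 7.95%
E(R) = R_f + β × MRP = 5.53% + 0.9055 × 7.95% = 12.73%

12.73%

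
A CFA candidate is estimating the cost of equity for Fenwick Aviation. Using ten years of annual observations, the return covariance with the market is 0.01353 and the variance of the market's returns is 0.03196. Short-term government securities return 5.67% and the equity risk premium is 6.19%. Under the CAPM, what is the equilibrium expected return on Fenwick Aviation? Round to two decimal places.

β = Cov(R_i, R_m) / Var(R_m) = 0.01353 / 0.03196 = 0.4233
E(R) = R_f + β × MRP = 5.67% + 0.4233 × 6.19% = 8.29%

8.29%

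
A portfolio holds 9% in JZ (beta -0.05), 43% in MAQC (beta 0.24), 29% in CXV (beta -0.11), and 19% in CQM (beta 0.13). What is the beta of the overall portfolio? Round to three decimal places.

0.092

β_P = Σ w_i β_i = 0.09×-0.05 + 0.43×0.24 + 0.29×-0.11 + 0.19×0.13 = 0.0915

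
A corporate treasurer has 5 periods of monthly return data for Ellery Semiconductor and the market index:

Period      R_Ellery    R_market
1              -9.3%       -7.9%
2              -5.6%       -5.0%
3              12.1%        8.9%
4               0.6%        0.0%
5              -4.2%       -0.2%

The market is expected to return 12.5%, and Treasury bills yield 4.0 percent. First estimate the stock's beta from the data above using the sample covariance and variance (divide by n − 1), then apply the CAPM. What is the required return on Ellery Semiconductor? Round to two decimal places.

Mean R_i = (-9.3 − 5.6 + 12.1 + 0.6 − 4.2) / 5 = -1.2800%
Mean R_m = (-7.9 − 5.0 + 8.9 + 0.0 − 0.2) / 5 = -0.8400%
Σ(R_i − R̄_i)(R_m − R̄_m) = 204.6240  ⇒  Cov = 204.6240 / 4 = 51.1560
Σ(R_m − R̄_m)² = 163.1320  ⇒  Var(R_m) = 163.1320 / 4 = 40.7830
β = Cov / Var(R_m) = 51.1560 / 40.7830 = 1.2543
MRP = 12.5% − 4.0% = 8.50%
E(R) = R_f + β × MRP = 4.0% + 1.2543 × 8.5% = 14.66%

14.66%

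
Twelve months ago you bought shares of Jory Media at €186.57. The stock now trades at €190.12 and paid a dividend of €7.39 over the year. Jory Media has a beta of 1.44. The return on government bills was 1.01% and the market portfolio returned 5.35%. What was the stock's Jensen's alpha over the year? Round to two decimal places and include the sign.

-1.40%

Realised HPR = (P1 + D1 − P0) / P0 = (190.12 + 7.39 − 186.57) / 186.57 = 10.94 / 186.57 = 5.8638%
MRP = 5.35% − 1.01% = 4.34%
CAPM required = R_f + β·MRP = 1.01% + 1.44 × 4.34% = 7.2596%
α = realised − required = 5.8638% − 7.2596% = -1.40%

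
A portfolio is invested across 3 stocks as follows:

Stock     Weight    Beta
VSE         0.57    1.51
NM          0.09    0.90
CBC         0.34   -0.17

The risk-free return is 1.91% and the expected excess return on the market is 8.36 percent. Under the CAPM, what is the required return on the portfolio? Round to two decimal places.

9.30%

β_P = Σ w_i β_i = 0.57×1.51 + 0.09×0.90 + 0.34×-0.17 = 0.8839
E(R_P) = R_f + β_P × MRP = 1.91% + 0.8839 × 8.36% = 9.30%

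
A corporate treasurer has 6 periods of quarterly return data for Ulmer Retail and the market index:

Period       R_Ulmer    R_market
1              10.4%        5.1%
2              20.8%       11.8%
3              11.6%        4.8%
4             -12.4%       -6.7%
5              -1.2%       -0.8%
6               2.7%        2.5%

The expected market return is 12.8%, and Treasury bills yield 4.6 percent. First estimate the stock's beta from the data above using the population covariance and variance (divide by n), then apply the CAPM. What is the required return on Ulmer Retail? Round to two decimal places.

Mean R_i = (10.4 + 20.8 + 11.6 − 12.4 − 1.2 + 2.7) / 6 = 5.3167%
Mean R_m = (5.1 + 11.8 + 4.8 − 6.7 − 0.8 + 2.5) / 6 = 2.7833%
Σ(R_i − R̄_i)(R_m − R̄_m) = 356.1617  ⇒  Cov = 356.1617 / 6 = 59.3603
Σ(R_m − R̄_m)² = 193.5883  ⇒  Var(R_m) = 193.5883 / 6 = 32.2647
β = Cov / Var(R_m) = 59.3603 / 32.2647 = 1.8398
MRP = 12.8% − 4.6% = 8.20%
E(R) = R_f + β × MRP = 4.6% + 1.8398 × 8.2% = 19.69%

19.69%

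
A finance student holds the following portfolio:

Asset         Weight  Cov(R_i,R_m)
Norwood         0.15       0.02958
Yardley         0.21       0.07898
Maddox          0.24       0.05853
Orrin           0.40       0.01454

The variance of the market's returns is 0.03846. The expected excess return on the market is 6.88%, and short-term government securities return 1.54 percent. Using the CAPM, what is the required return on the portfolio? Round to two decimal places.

8.85%

β_Norwood = 0.02958 / 0.03846 = 0.7691
β_Yardley = 0.07898 / 0.03846 = 2.0536
β_Maddox = 0.05853 / 0.03846 = 1.5218
β_Orrin = 0.01454 / 0.03846 = 0.3781
β_P = Σ w_i β_i = 0.15×0.7691 + 0.21×2.0536 + 0.24×1.5218 + 0.40×0.3781 = 1.0631
E(R_P) = R_f + β_P × MRP = 1.54% + 1.0631 × 6.88% = 8.85%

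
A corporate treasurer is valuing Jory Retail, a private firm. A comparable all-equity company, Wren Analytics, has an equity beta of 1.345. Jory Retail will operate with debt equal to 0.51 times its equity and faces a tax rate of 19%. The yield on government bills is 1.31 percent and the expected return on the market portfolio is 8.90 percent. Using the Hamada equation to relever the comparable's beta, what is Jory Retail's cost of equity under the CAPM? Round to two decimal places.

15.74%

β_L = β_U × [1 + (1 − t)(D/E)] = 1.345 × [1 + (1 − 0.19) × 0.51]
    = 1.345 × [1 + 0.81 × 0.51] = 1.345 × 1.4131 = 1.9006
MRP = 8.90% − 1.31% = 7.59%
E(R) = R_f + β_L × MRP = 1.31% + 1.9006 × 7.59% = 15.74%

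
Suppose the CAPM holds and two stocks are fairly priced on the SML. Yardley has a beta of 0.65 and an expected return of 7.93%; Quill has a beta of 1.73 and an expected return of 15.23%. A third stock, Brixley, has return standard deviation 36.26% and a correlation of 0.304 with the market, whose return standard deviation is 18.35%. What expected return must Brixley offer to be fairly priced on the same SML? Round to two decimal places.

MRP = (15.23% − 7.93%) / (1.73 − 0.65) = 6.7593%
R_f = 7.93% − 0.65 × 6.7593% = 3.5365%
β_Brixley = ρ·σ_i/σ_m = 0.304 × 36.26 / 18.35 = 0.6007
E(R_Brixley) = R_f + β × MRP = 3.5365% + 0.6007 × 6.7593% = 7.60%

7.60%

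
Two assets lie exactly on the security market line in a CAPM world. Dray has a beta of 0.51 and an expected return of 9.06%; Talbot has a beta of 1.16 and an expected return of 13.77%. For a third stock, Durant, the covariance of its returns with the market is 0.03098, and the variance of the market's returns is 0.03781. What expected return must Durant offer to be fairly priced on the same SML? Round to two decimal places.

MRP = (13.77% − 9.06%) / (1.16 − 0.51) = 7.2462%
R_f = 9.06% − 0.51 × 7.2462% = 5.3644%
β_Durant = Cov / Var(R_m) = 0.03098 / 0.03781 = 0.8194
E(R_Durant) = R_f + β × MRP = 5.3644% + 0.8194 × 7.2462% = 11.30%

11.30%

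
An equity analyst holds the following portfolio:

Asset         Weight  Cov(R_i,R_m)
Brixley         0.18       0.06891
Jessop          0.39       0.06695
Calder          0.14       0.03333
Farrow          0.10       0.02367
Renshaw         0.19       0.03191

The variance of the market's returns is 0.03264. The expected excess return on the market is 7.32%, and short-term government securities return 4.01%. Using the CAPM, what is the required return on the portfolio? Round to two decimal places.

15.58%

β_Brixley = 0.06891 / 0.03264 = 2.1112
β_Jessop = 0.06695 / 0.03264 = 2.0512
β_Calder = 0.03333 / 0.03264 = 1.0211
β_Farrow = 0.02367 / 0.03264 = 0.7252
β_Renshaw = 0.03191 / 0.03264 = 0.9776
β_P = Σ w_i β_i = 0.18×2.1112 + 0.39×2.0512 + 0.14×1.0211 + 0.10×0.7252 + 0.19×0.9776 = 1.5812
E(R_P) = R_f + β_P × MRP = 4.01% + 1.5812 × 7.32% = 15.58%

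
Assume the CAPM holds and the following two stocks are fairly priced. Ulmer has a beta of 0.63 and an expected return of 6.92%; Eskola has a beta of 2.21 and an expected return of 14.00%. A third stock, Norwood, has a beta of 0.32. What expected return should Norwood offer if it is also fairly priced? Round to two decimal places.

5.53%

MRP (SML slope) = (14.00% − 6.92%) / (2.21 − 0.63) = 7.08% / 1.58 = 4.4810%
R_f (intercept) = 6.92% − 0.63 × 4.4810% = 4.0970%
E(R_Norwood) = R_f + β × MRP = 4.0970% + 0.32 × 4.4810% = 5.53%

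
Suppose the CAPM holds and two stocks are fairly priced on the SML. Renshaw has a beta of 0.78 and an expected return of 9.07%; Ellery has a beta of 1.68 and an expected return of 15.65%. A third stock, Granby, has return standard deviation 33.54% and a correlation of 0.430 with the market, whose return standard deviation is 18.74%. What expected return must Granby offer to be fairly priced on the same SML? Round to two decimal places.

MRP = (15.65% − 9.07%) / (1.68 − 0.78) = 7.3111%
R_f = 9.07% − 0.78 × 7.3111% = 3.3673%
β_Granby = ρ·σ_i/σ_m = 0.430 × 33.54 / 18.74 = 0.7696
E(R_Granby) = R_f + β × MRP = 3.3673% + 0.7696 × 7.3111% = 8.99%

8.99%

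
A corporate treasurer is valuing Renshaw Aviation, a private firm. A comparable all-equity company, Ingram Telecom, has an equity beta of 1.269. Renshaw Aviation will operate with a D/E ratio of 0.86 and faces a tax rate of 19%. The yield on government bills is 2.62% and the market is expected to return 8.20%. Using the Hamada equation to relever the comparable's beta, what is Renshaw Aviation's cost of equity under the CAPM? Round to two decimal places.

β_L = β_U × [1 + (1 − t)(D/E)] = 1.269 × [1 + (1 − 0.19) × 0.86]
    = 1.269 × [1 + 0.81 × 0.86] = 1.269 × 1.6966 = 2.1530
MRP = 8.20% − 2.62% = 5.58%
E(R) = R_f + β_L × MRP = 2.62% + 2.1530 × 5.58% = 14.63%

14.63%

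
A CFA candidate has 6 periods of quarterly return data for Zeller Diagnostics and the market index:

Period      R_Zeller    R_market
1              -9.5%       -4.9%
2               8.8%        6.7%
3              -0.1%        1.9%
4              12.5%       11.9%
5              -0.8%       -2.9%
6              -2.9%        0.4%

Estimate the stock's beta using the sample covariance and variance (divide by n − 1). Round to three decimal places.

Mean R_i = (-9.5 + 8.8 − 0.1 + 12.5 − 0.8 − 2.9) / 6 = 1.3333%
Mean R_m = (-4.9 + 6.7 + 1.9 + 11.9 − 2.9 + 0.4) / 6 = 2.1833%
Σ(R_i − R̄_i)(R_m − R̄_m) = 237.7633  ⇒  Cov = 237.7633 / 5 = 47.5527
Σ(R_m − R̄_m)² = 194.0883  ⇒  Var(R_m) = 194.0883 / 5 = 38.8177
β = Cov / Var(R_m) = 47.5527 / 38.8177 = 1.2250

1.225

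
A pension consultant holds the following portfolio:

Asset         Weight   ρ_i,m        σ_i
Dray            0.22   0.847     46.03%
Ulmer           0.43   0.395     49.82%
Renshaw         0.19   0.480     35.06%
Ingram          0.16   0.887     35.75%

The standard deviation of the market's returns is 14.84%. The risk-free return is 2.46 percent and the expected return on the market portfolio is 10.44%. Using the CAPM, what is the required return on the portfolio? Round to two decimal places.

β_Dray = 0.847 × 46.03% / 14.84% = 2.6272
β_Ulmer = 0.395 × 49.82% / 14.84% = 1.3261
β_Renshaw = 0.480 × 35.06% / 14.84% = 1.1340
β_Ingram = 0.887 × 35.75% / 14.84% = 2.1368
β_P = Σ w_i β_i = 0.22×2.6272 + 0.43×1.3261 + 0.19×1.1340 + 0.16×2.1368 = 1.7056
MRP = 10.44% − 2.46% = 7.98%
E(R_P) = R_f + β_P × MRP = 2.46% + 1.7056 × 7.98% = 16.07%

16.07%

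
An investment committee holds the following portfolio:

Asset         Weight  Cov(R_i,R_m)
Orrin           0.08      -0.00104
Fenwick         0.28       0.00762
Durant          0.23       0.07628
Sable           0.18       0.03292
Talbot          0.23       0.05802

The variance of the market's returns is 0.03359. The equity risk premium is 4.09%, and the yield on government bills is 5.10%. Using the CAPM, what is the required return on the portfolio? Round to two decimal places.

9.83%

β_Orrin = -0.00104 / 0.03359 = -0.0310
β_Fenwick = 0.00762 / 0.03359 = 0.2269
β_Durant = 0.07628 / 0.03359 = 2.2709
β_Sable = 0.03292 / 0.03359 = 0.9801
β_Talbot = 0.05802 / 0.03359 = 1.7273
β_P = Σ w_i β_i = 0.08×-0.0310 + 0.28×0.2269 + 0.23×2.2709 + 0.18×0.9801 + 0.23×1.7273 = 1.1571
E(R_P) = R_f + β_P × MRP = 5.10% + 1.1571 × 4.09% = 9.83%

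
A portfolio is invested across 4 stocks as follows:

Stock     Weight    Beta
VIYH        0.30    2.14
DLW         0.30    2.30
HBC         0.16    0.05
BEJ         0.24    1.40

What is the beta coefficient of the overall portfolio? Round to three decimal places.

β_P = Σ w_i β_i = 0.30×2.14 + 0.30×2.30 + 0.16×0.05 + 0.24×1.40 = 1.6760

1.676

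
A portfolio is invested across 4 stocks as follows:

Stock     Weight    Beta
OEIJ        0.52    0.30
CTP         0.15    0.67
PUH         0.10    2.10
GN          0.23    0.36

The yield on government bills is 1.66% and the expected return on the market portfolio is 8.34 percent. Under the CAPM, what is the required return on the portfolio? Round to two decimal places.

β_P = Σ w_i β_i = 0.52×0.30 + 0.15×0.67 + 0.10×2.10 + 0.23×0.36 = 0.5493
MRP = 8.34% − 1.66% = 6.68%
E(R_P) = R_f + β_P × MRP = 1.66% + 0.5493 × 6.68% = 5.33%

5.33%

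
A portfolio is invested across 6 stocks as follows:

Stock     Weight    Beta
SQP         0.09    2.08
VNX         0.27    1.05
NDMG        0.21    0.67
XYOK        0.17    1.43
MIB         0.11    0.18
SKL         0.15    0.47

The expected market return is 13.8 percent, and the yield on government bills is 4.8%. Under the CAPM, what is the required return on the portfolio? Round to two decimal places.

13.30%

β_P = Σ w_i β_i = 0.09×2.08 + 0.27×1.05 + 0.21×0.67 + 0.17×1.43 + 0.11×0.18 + 0.15×0.47 = 0.9448
MRP = 13.8% − 4.8% = 9.00%
E(R_P) = R_f + β_P × MRP = 4.8% + 0.9448 × 9.0% = 13.30%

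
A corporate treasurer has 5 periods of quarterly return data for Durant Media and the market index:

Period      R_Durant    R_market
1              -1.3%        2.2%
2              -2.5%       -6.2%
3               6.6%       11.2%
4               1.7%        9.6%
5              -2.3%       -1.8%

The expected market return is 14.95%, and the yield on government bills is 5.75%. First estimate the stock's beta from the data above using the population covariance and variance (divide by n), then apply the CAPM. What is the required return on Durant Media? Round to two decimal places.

Mean R_i = (-1.3 − 2.5 + 6.6 + 1.7 − 2.3) / 5 = 0.4400%
Mean R_m = (2.2 − 6.2 + 11.2 + 9.6 − 1.8) / 5 = 3.0000%
Σ(R_i − R̄_i)(R_m − R̄_m) = 100.4200  ⇒  Cov = 100.4200 / 5 = 20.0840
Σ(R_m − R̄_m)² = 219.1200  ⇒  Var(R_m) = 219.1200 / 5 = 43.8240
β = Cov / Var(R_m) = 20.0840 / 43.8240 = 0.4583
MRP = 14.95% − 5.75% = 9.20%
E(R) = R_f + β × MRP = 5.75% + 0.4583 × 9.20% = 9.97%

9.97%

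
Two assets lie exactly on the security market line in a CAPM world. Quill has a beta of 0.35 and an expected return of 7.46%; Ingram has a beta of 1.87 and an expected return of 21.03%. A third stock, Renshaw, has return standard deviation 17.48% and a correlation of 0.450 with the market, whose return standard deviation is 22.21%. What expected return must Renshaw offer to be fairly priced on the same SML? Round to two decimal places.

MRP = (21.03% − 7.46%) / (1.87 − 0.35) = 8.9276%
R_f = 7.46% − 0.35 × 8.9276% = 4.3353%
β_Renshaw = ρ·σ_i/σ_m = 0.450 × 17.48 / 22.21 = 0.3542
E(R_Renshaw) = R_f + β × MRP = 4.3353% + 0.3542 × 8.9276% = 7.50%

7.50%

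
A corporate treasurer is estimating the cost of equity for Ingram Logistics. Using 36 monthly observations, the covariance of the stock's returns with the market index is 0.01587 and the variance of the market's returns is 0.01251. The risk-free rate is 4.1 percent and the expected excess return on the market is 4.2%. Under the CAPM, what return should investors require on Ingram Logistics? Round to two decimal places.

β = Cov(R_i, R_m) / Var(R_m) = 0.01587 / 0.01251 = 1.2686
E(R) = R_f + β × MRP = 4.1% + 1.2686 × 4.2% = 9.43%

9.43%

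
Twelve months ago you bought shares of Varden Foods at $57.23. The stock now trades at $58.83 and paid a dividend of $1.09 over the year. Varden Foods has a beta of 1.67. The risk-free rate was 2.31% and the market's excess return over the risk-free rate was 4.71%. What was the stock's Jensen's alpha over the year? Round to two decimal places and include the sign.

-5.48%

Realised HPR = (P1 + D1 − P0) / P0 = (58.83 + 1.09 − 57.23) / 57.23 = 2.69 / 57.23 = 4.7003%
CAPM required = R_f + β·MRP = 2.31% + 1.67 × 4.71% = 10.1757%
α = realised − required = 4.7003% − 10.1757% = -5.48%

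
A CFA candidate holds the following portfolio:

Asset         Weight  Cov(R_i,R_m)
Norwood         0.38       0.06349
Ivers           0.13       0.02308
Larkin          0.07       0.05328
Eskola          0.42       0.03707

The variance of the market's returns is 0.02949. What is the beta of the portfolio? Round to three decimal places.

1.574

β_Norwood = 0.06349 / 0.02949 = 2.1529
β_Ivers = 0.02308 / 0.02949 = 0.7826
β_Larkin = 0.05328 / 0.02949 = 1.8067
β_Eskola = 0.03707 / 0.02949 = 1.2570
β_P = Σ w_i β_i = 0.38×2.1529 + 0.13×0.7826 + 0.07×1.8067 + 0.42×1.2570 = 1.5742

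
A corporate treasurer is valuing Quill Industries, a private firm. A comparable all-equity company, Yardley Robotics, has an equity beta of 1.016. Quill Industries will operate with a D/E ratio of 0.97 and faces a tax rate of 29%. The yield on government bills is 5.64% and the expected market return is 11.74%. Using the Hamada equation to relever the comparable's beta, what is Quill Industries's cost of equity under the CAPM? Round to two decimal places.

16.11%

β_L = β_U × [1 + (1 − t)(D/E)] = 1.016 × [1 + (1 − 0.29) × 0.97]
    = 1.016 × [1 + 0.71 × 0.97] = 1.016 × 1.6887 = 1.7157
MRP = 11.74% − 5.64% = 6.10%
E(R) = R_f + β_L × MRP = 5.64% + 1.7157 × 6.10% = 16.11%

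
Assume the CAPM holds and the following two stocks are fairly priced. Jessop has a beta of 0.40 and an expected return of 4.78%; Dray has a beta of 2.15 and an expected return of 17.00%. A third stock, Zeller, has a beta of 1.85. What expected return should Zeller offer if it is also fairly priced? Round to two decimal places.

MRP (SML slope) = (17.00% − 4.78%) / (2.15 − 0.40) = 12.22% / 1.75 = 6.9829%
R_f (intercept) = 4.78% − 0.40 × 6.9829% = 1.9868%
E(R_Zeller) = R_f + β × MRP = 1.9868% + 1.85 × 6.9829% = 14.91%

14.91%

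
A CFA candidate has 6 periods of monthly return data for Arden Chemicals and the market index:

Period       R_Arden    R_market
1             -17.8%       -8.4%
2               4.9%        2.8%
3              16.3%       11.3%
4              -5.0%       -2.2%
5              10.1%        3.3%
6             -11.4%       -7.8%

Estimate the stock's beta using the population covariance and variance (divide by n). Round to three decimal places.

Mean R_i = (-17.8 + 4.9 + 16.3 − 5.0 + 10.1 − 11.4) / 6 = -0.4833%
Mean R_m = (-8.4 + 2.8 + 11.3 − 2.2 + 3.3 − 7.8) / 6 = -0.1667%
Σ(R_i − R̄_i)(R_m − R̄_m) = 480.1967  ⇒  Cov = 480.1967 / 6 = 80.0328
Σ(R_m − R̄_m)² = 282.4933  ⇒  Var(R_m) = 282.4933 / 6 = 47.0822
β = Cov / Var(R_m) = 80.0328 / 47.0822 = 1.6999

1.700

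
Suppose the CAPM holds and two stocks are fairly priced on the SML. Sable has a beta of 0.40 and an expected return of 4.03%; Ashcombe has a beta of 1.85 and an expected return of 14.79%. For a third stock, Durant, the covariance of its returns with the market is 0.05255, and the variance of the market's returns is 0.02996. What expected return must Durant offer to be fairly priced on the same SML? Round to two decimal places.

MRP = (14.79% − 4.03%) / (1.85 − 0.40) = 7.4207%
R_f = 4.03% − 0.40 × 7.4207% = 1.0617%
β_Durant = Cov / Var(R_m) = 0.05255 / 0.02996 = 1.7540
E(R_Durant) = R_f + β × MRP = 1.0617% + 1.7540 × 7.4207% = 14.08%

14.08%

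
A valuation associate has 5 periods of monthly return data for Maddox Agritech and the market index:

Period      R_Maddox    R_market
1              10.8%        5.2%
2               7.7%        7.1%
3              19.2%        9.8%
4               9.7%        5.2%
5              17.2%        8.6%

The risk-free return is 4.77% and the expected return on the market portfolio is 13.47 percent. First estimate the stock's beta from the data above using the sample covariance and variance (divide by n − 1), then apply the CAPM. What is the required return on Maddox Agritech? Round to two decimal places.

Mean R_i = (10.8 + 7.7 + 19.2 + 9.7 + 17.2) / 5 = 12.9200%
Mean R_m = (5.2 + 7.1 + 9.8 + 5.2 + 8.6) / 5 = 7.1800%
Σ(R_i − R̄_i)(R_m − R̄_m) = 33.5220  ⇒  Cov = 33.5220 / 4 = 8.3805
Σ(R_m − R̄_m)² = 16.7280  ⇒  Var(R_m) = 16.7280 / 4 = 4.1820
β = Cov / Var(R_m) = 8.3805 / 4.1820 = 2.0039
MRP = 13.47% − 4.77% = 8.70%
E(R) = R_f + β × MRP = 4.77% + 2.0039 × 8.70% = 22.20%

22.20%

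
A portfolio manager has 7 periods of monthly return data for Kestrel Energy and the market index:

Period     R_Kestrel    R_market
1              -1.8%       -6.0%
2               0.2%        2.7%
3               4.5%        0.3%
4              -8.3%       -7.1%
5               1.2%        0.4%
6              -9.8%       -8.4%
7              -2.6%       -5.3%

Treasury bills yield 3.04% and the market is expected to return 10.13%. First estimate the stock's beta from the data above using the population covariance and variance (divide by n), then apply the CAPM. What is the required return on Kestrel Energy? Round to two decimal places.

10.03%

Mean R_i = (-1.8 + 0.2 + 4.5 − 8.3 + 1.2 − 9.8 − 2.6) / 7 = -2.3714%
Mean R_m = (-6.0 + 2.7 + 0.3 − 7.1 + 0.4 − 8.4 − 5.3) / 7 = -3.3429%
Σ(R_i − R̄_i)(R_m − R̄_m) = 112.7086  ⇒  Cov = 112.7086 / 7 = 16.1012
Σ(R_m − R̄_m)² = 114.3771  ⇒  Var(R_m) = 114.3771 / 7 = 16.3396
β = Cov / Var(R_m) = 16.1012 / 16.3396 = 0.9854
MRP = 10.13% − 3.04% = 7.09%
E(R) = R_f + β × MRP = 3.04% + 0.9854 × 7.09% = 10.03%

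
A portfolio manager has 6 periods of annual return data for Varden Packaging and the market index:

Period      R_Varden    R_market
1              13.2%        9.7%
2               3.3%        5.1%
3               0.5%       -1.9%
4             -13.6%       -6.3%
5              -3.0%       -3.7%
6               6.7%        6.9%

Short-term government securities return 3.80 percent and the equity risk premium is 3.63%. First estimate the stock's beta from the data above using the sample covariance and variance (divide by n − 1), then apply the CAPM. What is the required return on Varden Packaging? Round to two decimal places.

8.59%

Mean R_i = (13.2 + 3.3 + 0.5 − 13.6 − 3.0 + 6.7) / 6 = 1.1833%
Mean R_m = (9.7 + 5.1 − 1.9 − 6.3 − 3.7 + 6.9) / 6 = 1.6333%
Σ(R_i − R̄_i)(R_m − R̄_m) = 275.3333  ⇒  Cov = 275.3333 / 5 = 55.0667
Σ(R_m − R̄_m)² = 208.6933  ⇒  Var(R_m) = 208.6933 / 5 = 41.7387
β = Cov / Var(R_m) = 55.0667 / 41.7387 = 1.3193
E(R) = R_f + β × MRP = 3.80% + 1.3193 × 3.63% = 8.59%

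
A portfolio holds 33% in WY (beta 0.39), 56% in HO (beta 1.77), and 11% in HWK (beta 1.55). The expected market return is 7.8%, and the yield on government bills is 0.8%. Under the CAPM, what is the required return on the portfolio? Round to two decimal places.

β_P = Σ w_i β_i = 0.33×0.39 + 0.56×1.77 + 0.11×1.55 = 1.2904
MRP = 7.8% − 0.8% = 7.00%
E(R_P) = R_f + β_P × MRP = 0.8% + 1.2904 × 7.0% = 9.83%

9.83%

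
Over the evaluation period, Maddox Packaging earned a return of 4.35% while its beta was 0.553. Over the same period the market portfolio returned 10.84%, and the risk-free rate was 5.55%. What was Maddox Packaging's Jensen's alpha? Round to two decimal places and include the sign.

-4.13%

Market excess return = 10.84% − 5.55% = 5.29%
CAPM benchmark = R_f + β(R_m − R_f) = 5.55% + 0.553 × 5.29% = 8.47537%
α = actual − benchmark = 4.35% − 8.47537% = -4.13%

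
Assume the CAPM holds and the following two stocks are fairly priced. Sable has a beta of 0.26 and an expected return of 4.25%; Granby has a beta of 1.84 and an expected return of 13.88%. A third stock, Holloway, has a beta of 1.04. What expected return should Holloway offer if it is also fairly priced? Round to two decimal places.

9.00%

MRP (SML slope) = (13.88% − 4.25%) / (1.84 − 0.26) = 9.63% / 1.58 = 6.0949%
R_f (intercept) = 4.25% − 0.26 × 6.0949% = 2.6653%
E(R_Holloway) = R_f + β × MRP = 2.6653% + 1.04 × 6.0949% = 9.00%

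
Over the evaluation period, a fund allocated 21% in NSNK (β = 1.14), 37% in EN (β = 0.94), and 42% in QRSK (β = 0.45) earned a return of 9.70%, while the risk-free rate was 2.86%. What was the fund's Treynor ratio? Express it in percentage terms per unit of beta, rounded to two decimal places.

8.81%

β_P = 0.21×1.14 + 0.37×0.94 + 0.42×0.45 = 0.7762
Treynor = (R_P − R_f) / β_P = (9.70% − 2.86%) / 0.7762 = 6.84% / 0.7762 = 8.81%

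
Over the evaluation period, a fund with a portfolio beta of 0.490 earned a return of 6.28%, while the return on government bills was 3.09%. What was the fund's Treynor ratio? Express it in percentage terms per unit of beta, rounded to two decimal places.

Treynor = (R_P − R_f) / β_P = (6.28% − 3.09%) / 0.4900 = 3.19% / 0.4900 = 6.51%

6.51%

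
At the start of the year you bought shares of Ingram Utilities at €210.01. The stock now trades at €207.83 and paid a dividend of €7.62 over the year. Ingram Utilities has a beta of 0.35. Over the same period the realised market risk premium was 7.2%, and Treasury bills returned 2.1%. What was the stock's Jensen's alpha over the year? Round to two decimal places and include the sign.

Realised HPR = (P1 + D1 − P0) / P0 = (207.83 + 7.62 − 210.01) / 210.01 = 5.44 / 210.01 = 2.5904%
CAPM required = R_f + β·MRP = 2.1% + 0.35 × 7.2% = 4.6200%
α = realised − required = 2.5904% − 4.6200% = -2.03%

-2.03%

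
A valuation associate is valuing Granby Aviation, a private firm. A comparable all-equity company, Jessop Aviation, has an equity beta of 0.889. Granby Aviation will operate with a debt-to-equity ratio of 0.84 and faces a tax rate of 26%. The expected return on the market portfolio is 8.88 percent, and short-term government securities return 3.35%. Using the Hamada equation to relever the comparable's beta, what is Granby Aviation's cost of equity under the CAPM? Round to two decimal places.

11.32%

β_L = β_U × [1 + (1 − t)(D/E)] = 0.889 × [1 + (1 − 0.26) × 0.84]
    = 0.889 × [1 + 0.74 × 0.84] = 0.889 × 1.6216 = 1.4416
MRP = 8.88% − 3.35% = 5.53%
E(R) = R_f + β_L × MRP = 3.35% + 1.4416 × 5.53% = 11.32%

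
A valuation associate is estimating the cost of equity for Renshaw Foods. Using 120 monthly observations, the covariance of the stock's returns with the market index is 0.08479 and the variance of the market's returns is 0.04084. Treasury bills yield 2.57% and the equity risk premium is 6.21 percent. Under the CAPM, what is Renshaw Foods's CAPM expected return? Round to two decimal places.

15.46%

β = Cov(R_i, R_m) / Var(R_m) = 0.08479 / 0.04084 = 2.0762
E(R) = R_f + β × MRP = 2.57% + 2.0762 × 6.21% = 15.46%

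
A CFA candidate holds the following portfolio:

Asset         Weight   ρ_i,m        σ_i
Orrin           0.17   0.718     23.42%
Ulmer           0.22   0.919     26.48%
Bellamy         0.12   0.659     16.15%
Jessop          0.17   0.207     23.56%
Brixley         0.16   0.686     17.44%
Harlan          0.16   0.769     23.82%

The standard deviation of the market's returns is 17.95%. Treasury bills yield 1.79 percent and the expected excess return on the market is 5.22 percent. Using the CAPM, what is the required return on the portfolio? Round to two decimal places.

β_Orrin = 0.718 × 23.42% / 17.95% = 0.9368
β_Ulmer = 0.919 × 26.48% / 17.95% = 1.3557
β_Bellamy = 0.659 × 16.15% / 17.95% = 0.5929
β_Jessop = 0.207 × 23.56% / 17.95% = 0.2717
β_Brixley = 0.686 × 17.44% / 17.95% = 0.6665
β_Harlan = 0.769 × 23.82% / 17.95% = 1.0205
β_P = Σ w_i β_i = 0.17×0.9368 + 0.22×1.3557 + 0.12×0.5929 + 0.17×0.2717 + 0.16×0.6665 + 0.16×1.0205 = 0.8448
E(R_P) = R_f + β_P × MRP = 1.79% + 0.8448 × 5.22% = 6.20%

6.20%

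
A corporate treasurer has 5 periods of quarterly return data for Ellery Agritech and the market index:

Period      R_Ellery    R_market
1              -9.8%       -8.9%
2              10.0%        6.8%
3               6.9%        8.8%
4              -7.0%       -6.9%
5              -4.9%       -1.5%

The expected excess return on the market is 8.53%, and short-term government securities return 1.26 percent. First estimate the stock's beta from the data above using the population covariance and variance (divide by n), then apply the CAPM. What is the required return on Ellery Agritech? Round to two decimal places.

10.39%

Mean R_i = (-9.8 + 10.0 + 6.9 − 7.0 − 4.9) / 5 = -0.9600%
Mean R_m = (-8.9 + 6.8 + 8.8 − 6.9 − 1.5) / 5 = -0.3400%
Σ(R_i − R̄_i)(R_m − R̄_m) = 269.9580  ⇒  Cov = 269.9580 / 5 = 53.9916
Σ(R_m − R̄_m)² = 252.1720  ⇒  Var(R_m) = 252.1720 / 5 = 50.4344
β = Cov / Var(R_m) = 53.9916 / 50.4344 = 1.0705
E(R) = R_f + β × MRP = 1.26% + 1.0705 × 8.53% = 10.39%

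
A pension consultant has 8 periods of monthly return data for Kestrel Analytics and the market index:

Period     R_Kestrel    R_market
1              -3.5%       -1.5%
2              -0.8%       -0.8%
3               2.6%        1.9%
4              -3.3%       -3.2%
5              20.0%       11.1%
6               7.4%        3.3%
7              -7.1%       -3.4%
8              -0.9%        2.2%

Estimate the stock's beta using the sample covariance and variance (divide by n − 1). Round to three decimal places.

1.751

Mean R_i = (-3.5 − 0.8 + 2.6 − 3.3 + 20.0 + 7.4 − 7.1 − 0.9) / 8 = 1.8000%
Mean R_m = (-1.5 − 0.8 + 1.9 − 3.2 + 11.1 + 3.3 − 3.4 + 2.2) / 8 = 1.2000%
Σ(R_i − R̄_i)(R_m − R̄_m) = 272.6900  ⇒  Cov = 272.6900 / 7 = 38.9557
Σ(R_m − R̄_m)² = 155.7200  ⇒  Var(R_m) = 155.7200 / 7 = 22.2457
β = Cov / Var(R_m) = 38.9557 / 22.2457 = 1.7512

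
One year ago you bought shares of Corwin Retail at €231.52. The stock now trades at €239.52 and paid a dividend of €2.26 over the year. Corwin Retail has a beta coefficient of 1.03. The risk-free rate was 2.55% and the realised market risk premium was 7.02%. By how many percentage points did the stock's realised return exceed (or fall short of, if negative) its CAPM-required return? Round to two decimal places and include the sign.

-5.35%

Realised HPR = (P1 + D1 − P0) / P0 = (239.52 + 2.26 − 231.52) / 231.52 = 10.26 / 231.52 = 4.4316%
CAPM required = R_f + β·MRP = 2.55% + 1.03 × 7.02% = 9.7806%
α = realised − required = 4.4316% − 9.7806% = -5.35%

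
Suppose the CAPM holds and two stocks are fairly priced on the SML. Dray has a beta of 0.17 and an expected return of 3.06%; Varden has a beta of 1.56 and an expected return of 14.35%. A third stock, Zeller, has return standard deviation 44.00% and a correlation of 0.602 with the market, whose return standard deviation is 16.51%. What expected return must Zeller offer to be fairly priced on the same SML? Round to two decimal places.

MRP = (14.35% − 3.06%) / (1.56 − 0.17) = 8.1223%
R_f = 3.06% − 0.17 × 8.1223% = 1.6792%
β_Zeller = ρ·σ_i/σ_m = 0.602 × 44.00 / 16.51 = 1.6044
E(R_Zeller) = R_f + β × MRP = 1.6792% + 1.6044 × 8.1223% = 14.71%

14.71%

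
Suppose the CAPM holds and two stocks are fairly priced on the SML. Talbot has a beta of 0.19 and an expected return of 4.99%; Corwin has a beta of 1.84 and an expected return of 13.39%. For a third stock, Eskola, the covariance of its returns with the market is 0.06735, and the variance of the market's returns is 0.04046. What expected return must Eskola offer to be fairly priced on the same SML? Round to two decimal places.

MRP = (13.39% − 4.99%) / (1.84 − 0.19) = 5.0909%
R_f = 4.99% − 0.19 × 5.0909% = 4.0227%
β_Eskola = Cov / Var(R_m) = 0.06735 / 0.04046 = 1.6646
E(R_Eskola) = R_f + β × MRP = 4.0227% + 1.6646 × 5.0909% = 12.50%

12.50%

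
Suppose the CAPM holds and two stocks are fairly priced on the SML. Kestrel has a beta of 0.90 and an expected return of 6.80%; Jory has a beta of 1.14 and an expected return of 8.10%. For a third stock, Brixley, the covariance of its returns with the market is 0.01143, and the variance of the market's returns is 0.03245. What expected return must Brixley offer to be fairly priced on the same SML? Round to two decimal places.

MRP = (8.10% − 6.80%) / (1.14 − 0.90) = 5.4167%
R_f = 6.80% − 0.90 × 5.4167% = 1.9250%
β_Brixley = Cov / Var(R_m) = 0.01143 / 0.03245 = 0.3522
E(R_Brixley) = R_f + β × MRP = 1.9250% + 0.3522 × 5.4167% = 3.83%

3.83%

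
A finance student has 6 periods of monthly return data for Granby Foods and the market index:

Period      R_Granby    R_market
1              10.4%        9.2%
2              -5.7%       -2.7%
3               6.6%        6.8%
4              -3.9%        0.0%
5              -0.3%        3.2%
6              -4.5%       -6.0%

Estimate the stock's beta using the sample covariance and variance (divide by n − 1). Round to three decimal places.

Mean R_i = (10.4 − 5.7 + 6.6 − 3.9 − 0.3 − 4.5) / 6 = 0.4333%
Mean R_m = (9.2 − 2.7 + 6.8 + 0.0 + 3.2 − 6.0) / 6 = 1.7500%
Σ(R_i − R̄_i)(R_m − R̄_m) = 177.4400  ⇒  Cov = 177.4400 / 5 = 35.4880
Σ(R_m − R̄_m)² = 166.0350  ⇒  Var(R_m) = 166.0350 / 5 = 33.2070
β = Cov / Var(R_m) = 35.4880 / 33.2070 = 1.0687

1.069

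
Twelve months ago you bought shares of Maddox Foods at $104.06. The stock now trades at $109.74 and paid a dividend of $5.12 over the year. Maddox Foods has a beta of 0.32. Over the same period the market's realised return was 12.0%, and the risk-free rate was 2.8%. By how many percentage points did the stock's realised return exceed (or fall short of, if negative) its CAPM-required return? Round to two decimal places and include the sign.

Realised HPR = (P1 + D1 − P0) / P0 = (109.74 + 5.12 − 104.06) / 104.06 = 10.80 / 104.06 = 10.3786%
MRP = 12.0% − 2.8% = 9.20%
CAPM required = R_f + β·MRP = 2.8% + 0.32 × 9.2% = 5.7440%
α = realised − required = 10.3786% − 5.7440% = +4.63%

+4.63%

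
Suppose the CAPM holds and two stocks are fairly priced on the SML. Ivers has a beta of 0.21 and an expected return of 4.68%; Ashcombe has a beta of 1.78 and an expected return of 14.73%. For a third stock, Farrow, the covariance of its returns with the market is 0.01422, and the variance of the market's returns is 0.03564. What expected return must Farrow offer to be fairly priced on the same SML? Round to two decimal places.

5.89%

MRP = (14.73% − 4.68%) / (1.78 − 0.21) = 6.4013%
R_f = 4.68% − 0.21 × 6.4013% = 3.3357%
β_Farrow = Cov / Var(R_m) = 0.01422 / 0.03564 = 0.3990
E(R_Farrow) = R_f + β × MRP = 3.3357% + 0.3990 × 6.4013% = 5.89%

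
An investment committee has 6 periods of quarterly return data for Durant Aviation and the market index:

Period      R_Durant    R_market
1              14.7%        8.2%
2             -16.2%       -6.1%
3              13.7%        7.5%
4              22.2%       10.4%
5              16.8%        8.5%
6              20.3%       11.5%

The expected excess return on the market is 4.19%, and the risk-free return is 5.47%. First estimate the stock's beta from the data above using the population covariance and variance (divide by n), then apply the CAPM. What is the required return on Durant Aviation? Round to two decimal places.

14.64%

Mean R_i = (14.7 − 16.2 + 13.7 + 22.2 + 16.8 + 20.3) / 6 = 11.9167%
Mean R_m = (8.2 − 6.1 + 7.5 + 10.4 + 8.5 + 11.5) / 6 = 6.6667%
Σ(R_i − R̄_i)(R_m − R̄_m) = 452.5733  ⇒  Cov = 452.5733 / 6 = 75.4289
Σ(R_m − R̄_m)² = 206.6933  ⇒  Var(R_m) = 206.6933 / 6 = 34.4489
β = Cov / Var(R_m) = 75.4289 / 34.4489 = 2.1896
E(R) = R_f + β × MRP = 5.47% + 2.1896 × 4.19% = 14.64%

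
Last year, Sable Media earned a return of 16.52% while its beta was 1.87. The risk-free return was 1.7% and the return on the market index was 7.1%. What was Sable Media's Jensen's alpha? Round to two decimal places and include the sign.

+4.72%

Market excess return = 7.1% − 1.7% = 5.40%
CAPM benchmark = R_f + β(R_m − R_f) = 1.7% + 1.87 × 5.4% = 11.7980%
α = actual − benchmark = 16.52% − 11.7980% = +4.72%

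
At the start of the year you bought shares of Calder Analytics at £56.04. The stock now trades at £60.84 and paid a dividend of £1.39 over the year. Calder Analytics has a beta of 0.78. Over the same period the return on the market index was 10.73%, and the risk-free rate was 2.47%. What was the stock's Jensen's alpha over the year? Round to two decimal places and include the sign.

Realised HPR = (P1 + D1 − P0) / P0 = (60.84 + 1.39 − 56.04) / 56.04 = 6.19 / 56.04 = 11.0457%
MRP = 10.73% − 2.47% = 8.26%
CAPM required = R_f + β·MRP = 2.47% + 0.78 × 8.26% = 8.9128%
α = realised − required = 11.0457% − 8.9128% = +2.13%

+2.13%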